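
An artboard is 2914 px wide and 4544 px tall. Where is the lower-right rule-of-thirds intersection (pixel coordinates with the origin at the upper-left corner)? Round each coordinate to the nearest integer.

(1943, 3029)

The lower-right point sits two-thirds of the way across and two-thirds of the way down.
x = 2 × 2914/3 ≈ 1943; y = 2 × 4544/3 ≈ 3029.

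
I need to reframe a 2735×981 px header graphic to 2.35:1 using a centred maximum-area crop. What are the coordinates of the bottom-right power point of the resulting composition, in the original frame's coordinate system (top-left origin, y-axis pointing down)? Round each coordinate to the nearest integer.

2735/981 > 2.35/1, so the 2.35:1 crop keeps the full height 981 and trims width to 981 × 2.35/1 = 2305.35 px.
Left offset = (2735 − 2305.35)/2 = 214.83 px; top offset = 0.
Bottom-right is two-thirds across and two-thirds down within the crop:
x = 214.83 + 2 × 2305.35/3 ≈ 1752; y = 0.00 + 2 × 981.00/3 ≈ 654.

x = 1752 px, y = 654 px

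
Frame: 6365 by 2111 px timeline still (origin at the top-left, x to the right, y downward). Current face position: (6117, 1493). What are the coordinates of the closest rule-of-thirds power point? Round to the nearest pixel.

Third lines: x ∈ {2122, 4243}, y ∈ {704, 1407}.
6117 is closer to x = 4243; 1493 is closer to y = 1407.
So the nearest intersection is the lower-right power point.

x = 4243 px, y = 1407 px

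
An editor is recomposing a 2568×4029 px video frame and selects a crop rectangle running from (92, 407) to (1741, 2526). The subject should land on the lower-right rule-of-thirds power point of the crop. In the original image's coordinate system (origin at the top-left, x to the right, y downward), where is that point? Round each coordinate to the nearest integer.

Crop width = 1741 − 92 = 1649 px; one third is 549.67 px.
Crop height = 2526 − 407 = 2119 px; one third is 706.33 px.
The lower-right point is two-thirds across and two-thirds down within the crop:
x = 92 + 2 × 549.67 ≈ 1191; y = 407 + 2 × 706.33 ≈ 1820.

(1191, 1820)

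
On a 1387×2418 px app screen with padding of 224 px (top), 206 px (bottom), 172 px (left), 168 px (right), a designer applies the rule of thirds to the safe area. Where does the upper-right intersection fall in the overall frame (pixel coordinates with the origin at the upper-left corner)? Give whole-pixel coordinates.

(870, 887)

Content width = 1387 − 172 − 168 = 1047 px; content height = 2418 − 224 − 206 = 1988 px.
Upper-right is two-thirds across and one-third down within the safe area.
x = 172 + 2 × 1047/3 = 172 + 698.00 ≈ 870
y = 224 + 1 × 1988/3 = 224 + 662.67 ≈ 887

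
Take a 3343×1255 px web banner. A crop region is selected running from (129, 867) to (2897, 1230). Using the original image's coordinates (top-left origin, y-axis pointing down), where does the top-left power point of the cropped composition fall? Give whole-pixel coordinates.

x = 1052 px, y = 988 px

Crop width = 2897 − 129 = 2768 px; one third is 922.67 px.
Crop height = 1230 − 867 = 363 px; one third is 121.00 px.
The top-left point is one-third across and one-third down within the crop:
x = 129 + 1 × 922.67 ≈ 1052; y = 867 + 1 × 121.00 ≈ 988.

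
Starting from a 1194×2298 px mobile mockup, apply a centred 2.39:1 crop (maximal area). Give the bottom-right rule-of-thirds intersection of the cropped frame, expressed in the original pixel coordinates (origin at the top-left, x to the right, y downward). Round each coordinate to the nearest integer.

(796, 1232)

1194/2298 < 2.39/1, so the 2.39:1 crop keeps the full width 1194 and trims height to 1194 × 1/2.39 = 499.58 px.
Top offset = (2298 − 499.58)/2 = 899.21 px; left offset = 0.
Bottom-right is two-thirds across and two-thirds down within the crop:
x = 0.00 + 2 × 1194.00/3 ≈ 796; y = 899.21 + 2 × 499.58/3 ≈ 1232.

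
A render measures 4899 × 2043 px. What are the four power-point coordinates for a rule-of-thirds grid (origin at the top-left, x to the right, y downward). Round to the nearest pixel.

(1633, 681), (3266, 681), (1633, 1362), (3266, 1362)

One third of 4899 is 1633; one third of 2043 is 681.
Vertical third lines at x = 1633 and x = 3266; horizontal third lines at y = 681 and y = 1362.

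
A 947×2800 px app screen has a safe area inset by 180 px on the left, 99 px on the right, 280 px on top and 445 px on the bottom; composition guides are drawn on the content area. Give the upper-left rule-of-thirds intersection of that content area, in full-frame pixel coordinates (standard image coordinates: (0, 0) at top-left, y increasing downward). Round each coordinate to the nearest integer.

(403, 972)

Content width = 947 − 180 − 99 = 668 px; content height = 2800 − 280 − 445 = 2075 px.
Upper-left is one-third across and one-third down within the content area.
x = 180 + 1 × 668/3 = 180 + 222.67 ≈ 403
y = 280 + 1 × 2075/3 = 280 + 691.67 ≈ 972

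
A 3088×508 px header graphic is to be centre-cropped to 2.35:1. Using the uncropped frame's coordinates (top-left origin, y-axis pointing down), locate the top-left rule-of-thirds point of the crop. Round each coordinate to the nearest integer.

3088/508 > 2.35/1, so the 2.35:1 crop keeps the full height 508 and trims width to 508 × 2.35/1 = 1193.80 px.
Left offset = (3088 − 1193.80)/2 = 947.10 px; top offset = 0.
Top-left is one-third across and one-third down within the crop:
x = 947.10 + 1 × 1193.80/3 ≈ 1345; y = 0.00 + 1 × 508.00/3 ≈ 169.

(1345, 169)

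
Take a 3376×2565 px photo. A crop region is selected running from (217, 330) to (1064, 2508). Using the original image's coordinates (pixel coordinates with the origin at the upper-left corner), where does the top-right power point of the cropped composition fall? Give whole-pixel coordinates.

(782, 1056)

Crop width = 1064 − 217 = 847 px; one third is 282.33 px.
Crop height = 2508 − 330 = 2178 px; one third is 726.00 px.
The top-right point is two-thirds across and one-third down within the crop:
x = 217 + 2 × 282.33 ≈ 782; y = 330 + 1 × 726.00 ≈ 1056.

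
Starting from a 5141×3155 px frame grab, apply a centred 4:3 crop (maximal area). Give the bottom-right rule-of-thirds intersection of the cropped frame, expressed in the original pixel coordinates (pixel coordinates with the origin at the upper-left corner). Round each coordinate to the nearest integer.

x = 3272 px, y = 2103 px

5141/3155 > 4/3, so the 4:3 crop keeps the full height 3155 and trims width to 3155 × 4/3 = 4206.67 px.
Left offset = (5141 − 4206.67)/2 = 467.17 px; top offset = 0.
Bottom-right is two-thirds across and two-thirds down within the crop:
x = 467.17 + 2 × 4206.67/3 ≈ 3272; y = 0.00 + 2 × 3155.00/3 ≈ 2103.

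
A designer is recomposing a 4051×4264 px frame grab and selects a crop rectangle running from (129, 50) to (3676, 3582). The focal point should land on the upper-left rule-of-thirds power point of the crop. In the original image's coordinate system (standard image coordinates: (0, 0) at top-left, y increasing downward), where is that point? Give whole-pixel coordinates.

Crop width = 3676 − 129 = 3547 px; one third is 1182.33 px.
Crop height = 3582 − 50 = 3532 px; one third is 1177.33 px.
The upper-left point is one-third across and one-third down within the crop:
x = 129 + 1 × 1182.33 ≈ 1311; y = 50 + 1 × 1177.33 ≈ 1227.

x = 1311 px, y = 1227 px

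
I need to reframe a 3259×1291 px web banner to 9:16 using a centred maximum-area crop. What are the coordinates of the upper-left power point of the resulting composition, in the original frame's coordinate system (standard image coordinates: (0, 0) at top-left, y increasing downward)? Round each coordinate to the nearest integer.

x = 1508 px, y = 430 px

3259/1291 > 9/16, so the 9:16 crop keeps the full height 1291 and trims width to 1291 × 9/16 = 726.19 px.
Left offset = (3259 − 726.19)/2 = 1266.41 px; top offset = 0.
Upper-left is one-third across and one-third down within the crop:
x = 1266.41 + 1 × 726.19/3 ≈ 1508; y = 0.00 + 1 × 1291.00/3 ≈ 430.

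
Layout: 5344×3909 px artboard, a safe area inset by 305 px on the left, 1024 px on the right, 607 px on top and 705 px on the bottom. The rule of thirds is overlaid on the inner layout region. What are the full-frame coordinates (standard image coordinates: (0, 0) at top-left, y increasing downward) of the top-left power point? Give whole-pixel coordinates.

x = 1643 px, y = 1473 px

Content width = 5344 − 305 − 1024 = 4015 px; content height = 3909 − 607 − 705 = 2597 px.
Top-left is one-third across and one-third down within the inner layout region.
x = 305 + 1 × 4015/3 = 305 + 1338.33 ≈ 1643
y = 607 + 1 × 2597/3 = 607 + 865.67 ≈ 1473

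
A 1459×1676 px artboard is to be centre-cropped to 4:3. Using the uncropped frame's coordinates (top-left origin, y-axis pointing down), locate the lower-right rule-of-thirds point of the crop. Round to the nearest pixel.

(973, 1020)

1459/1676 < 4/3, so the 4:3 crop keeps the full width 1459 and trims height to 1459 × 3/4 = 1094.25 px.
Top offset = (1676 − 1094.25)/2 = 290.88 px; left offset = 0.
Lower-right is two-thirds across and two-thirds down within the crop:
x = 0.00 + 2 × 1459.00/3 ≈ 973; y = 290.88 + 2 × 1094.25/3 ≈ 1020.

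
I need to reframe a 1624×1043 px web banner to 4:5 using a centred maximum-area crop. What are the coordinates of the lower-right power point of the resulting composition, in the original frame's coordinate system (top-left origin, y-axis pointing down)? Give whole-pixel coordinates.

1624/1043 > 4/5, so the 4:5 crop keeps the full height 1043 and trims width to 1043 × 4/5 = 834.40 px.
Left offset = (1624 − 834.40)/2 = 394.80 px; top offset = 0.
Lower-right is two-thirds across and two-thirds down within the crop:
x = 394.80 + 2 × 834.40/3 ≈ 951; y = 0.00 + 2 × 1043.00/3 ≈ 695.

(951, 695)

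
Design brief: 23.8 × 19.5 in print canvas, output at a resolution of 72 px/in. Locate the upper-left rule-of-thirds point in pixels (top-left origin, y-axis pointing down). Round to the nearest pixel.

In pixels the canvas is 23.8 × 72 = 1713.6 wide and 19.5 × 72 = 1404 tall.
The upper-left point is one-third across and one-third down:
x = 1 × 1713.6/3 ≈ 571; y = 1 × 1404/3 ≈ 468.

x = 571 px, y = 468 px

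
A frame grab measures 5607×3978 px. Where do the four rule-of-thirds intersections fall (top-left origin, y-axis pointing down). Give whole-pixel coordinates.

One third of 5607 is 1869; one third of 3978 is 1326.
Vertical third lines at x = 1869 and x = 3738; horizontal third lines at y = 1326 and y = 2652.

(1869, 1326), (3738, 1326), (1869, 2652), (3738, 2652)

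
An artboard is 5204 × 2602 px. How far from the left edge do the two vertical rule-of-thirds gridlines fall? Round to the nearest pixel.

5204 / 3 = 1734.67, so the vertical lines sit at one and two thirds of 5204.

x = 1735 px and x = 3469 px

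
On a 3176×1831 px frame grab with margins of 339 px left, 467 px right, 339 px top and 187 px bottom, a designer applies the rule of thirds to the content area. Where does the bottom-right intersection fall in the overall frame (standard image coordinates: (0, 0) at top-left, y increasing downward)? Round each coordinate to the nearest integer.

(1919, 1209)

Content width = 3176 − 339 − 467 = 2370 px; content height = 1831 − 339 − 187 = 1305 px.
Bottom-right is two-thirds across and two-thirds down within the content area.
x = 339 + 2 × 2370/3 = 339 + 1580.00 ≈ 1919
y = 339 + 2 × 1305/3 = 339 + 870.00 ≈ 1209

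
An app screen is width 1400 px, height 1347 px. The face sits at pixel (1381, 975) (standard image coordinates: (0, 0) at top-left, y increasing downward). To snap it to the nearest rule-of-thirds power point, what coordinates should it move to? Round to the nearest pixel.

Third lines: x ∈ {467, 933}, y ∈ {449, 898}.
1381 is closer to x = 933; 975 is closer to y = 898.
So the nearest intersection is the lower-right power point.

(933, 898)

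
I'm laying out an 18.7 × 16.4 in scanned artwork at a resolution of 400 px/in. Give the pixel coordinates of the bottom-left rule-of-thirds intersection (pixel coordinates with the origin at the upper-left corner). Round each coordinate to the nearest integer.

(2493, 4373)

In pixels the canvas is 18.7 × 400 = 7480 wide and 16.4 × 400 = 6560 tall.
The bottom-left point is one-third across and two-thirds down:
x = 1 × 7480/3 ≈ 2493; y = 2 × 6560/3 ≈ 4373.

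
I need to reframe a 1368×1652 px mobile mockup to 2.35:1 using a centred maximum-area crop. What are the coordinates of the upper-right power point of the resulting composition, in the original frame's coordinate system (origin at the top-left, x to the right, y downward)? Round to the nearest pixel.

1368/1652 < 2.35/1, so the 2.35:1 crop keeps the full width 1368 and trims height to 1368 × 1/2.35 = 582.13 px.
Top offset = (1652 − 582.13)/2 = 534.94 px; left offset = 0.
Upper-right is two-thirds across and one-third down within the crop:
x = 0.00 + 2 × 1368.00/3 ≈ 912; y = 534.94 + 1 × 582.13/3 ≈ 729.

(912, 729)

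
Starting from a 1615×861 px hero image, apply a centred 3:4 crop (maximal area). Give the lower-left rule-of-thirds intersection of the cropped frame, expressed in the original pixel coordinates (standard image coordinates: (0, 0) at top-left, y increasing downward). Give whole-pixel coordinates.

1615/861 > 3/4, so the 3:4 crop keeps the full height 861 and trims width to 861 × 3/4 = 645.75 px.
Left offset = (1615 − 645.75)/2 = 484.62 px; top offset = 0.
Lower-left is one-third across and two-thirds down within the crop:
x = 484.62 + 1 × 645.75/3 ≈ 700; y = 0.00 + 2 × 861.00/3 ≈ 574.

(700, 574)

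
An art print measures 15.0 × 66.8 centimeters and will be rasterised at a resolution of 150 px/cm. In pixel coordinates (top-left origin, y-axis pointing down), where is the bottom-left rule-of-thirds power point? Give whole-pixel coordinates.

(750, 6680)

In pixels the canvas is 15.0 × 150 = 2250 wide and 66.8 × 150 = 10020 tall.
The bottom-left point is one-third across and two-thirds down:
x = 1 × 2250/3 ≈ 750; y = 2 × 10020/3 ≈ 6680.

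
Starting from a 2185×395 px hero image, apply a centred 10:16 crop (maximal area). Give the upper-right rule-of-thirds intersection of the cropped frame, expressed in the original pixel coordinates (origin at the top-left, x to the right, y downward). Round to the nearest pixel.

2185/395 > 10/16, so the 10:16 crop keeps the full height 395 and trims width to 395 × 10/16 = 246.88 px.
Left offset = (2185 − 246.88)/2 = 969.06 px; top offset = 0.
Upper-right is two-thirds across and one-third down within the crop:
x = 969.06 + 2 × 246.88/3 ≈ 1134; y = 0.00 + 1 × 395.00/3 ≈ 132.

(1134, 132)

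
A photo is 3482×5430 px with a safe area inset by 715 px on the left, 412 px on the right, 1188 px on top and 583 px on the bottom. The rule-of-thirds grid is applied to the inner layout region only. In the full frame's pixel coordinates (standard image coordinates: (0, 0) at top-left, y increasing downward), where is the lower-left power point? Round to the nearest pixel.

Content width = 3482 − 715 − 412 = 2355 px; content height = 5430 − 1188 − 583 = 3659 px.
Lower-left is one-third across and two-thirds down within the inner layout region.
x = 715 + 1 × 2355/3 = 715 + 785.00 ≈ 1500
y = 1188 + 2 × 3659/3 = 1188 + 2439.33 ≈ 3627

(1500, 3627)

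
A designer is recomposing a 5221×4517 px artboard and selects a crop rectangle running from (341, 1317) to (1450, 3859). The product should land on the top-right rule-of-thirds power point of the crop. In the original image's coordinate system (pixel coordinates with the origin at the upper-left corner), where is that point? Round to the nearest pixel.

(1080, 2164)

Crop width = 1450 − 341 = 1109 px; one third is 369.67 px.
Crop height = 3859 − 1317 = 2542 px; one third is 847.33 px.
The top-right point is two-thirds across and one-third down within the crop:
x = 341 + 2 × 369.67 ≈ 1080; y = 1317 + 1 × 847.33 ≈ 2164.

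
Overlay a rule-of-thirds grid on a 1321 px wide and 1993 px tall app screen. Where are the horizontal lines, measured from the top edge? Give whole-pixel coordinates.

y = 664 px and y = 1329 px

1993 / 3 = 664.33, so the horizontal lines sit at one and two thirds of 1993.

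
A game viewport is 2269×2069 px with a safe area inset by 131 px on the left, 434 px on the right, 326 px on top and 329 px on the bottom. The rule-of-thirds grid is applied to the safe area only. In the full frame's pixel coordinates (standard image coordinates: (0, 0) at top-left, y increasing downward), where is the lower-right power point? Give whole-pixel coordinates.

Content width = 2269 − 131 − 434 = 1704 px; content height = 2069 − 326 − 329 = 1414 px.
Lower-right is two-thirds across and two-thirds down within the safe area.
x = 131 + 2 × 1704/3 = 131 + 1136.00 ≈ 1267
y = 326 + 2 × 1414/3 = 326 + 942.67 ≈ 1269

(1267, 1269)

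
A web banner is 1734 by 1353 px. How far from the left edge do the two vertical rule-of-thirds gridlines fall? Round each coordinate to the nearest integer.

1734 / 3 = 578, so the vertical lines sit at one and two thirds of 1734.

578 px and 1156 px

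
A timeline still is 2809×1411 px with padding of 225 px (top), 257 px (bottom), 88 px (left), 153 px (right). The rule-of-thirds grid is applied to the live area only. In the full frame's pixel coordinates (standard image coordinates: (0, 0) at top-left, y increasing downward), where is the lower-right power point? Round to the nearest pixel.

Content width = 2809 − 88 − 153 = 2568 px; content height = 1411 − 225 − 257 = 929 px.
Lower-right is two-thirds across and two-thirds down within the live area.
x = 88 + 2 × 2568/3 = 88 + 1712.00 ≈ 1800
y = 225 + 2 × 929/3 = 225 + 619.33 ≈ 844

x = 1800 px, y = 844 px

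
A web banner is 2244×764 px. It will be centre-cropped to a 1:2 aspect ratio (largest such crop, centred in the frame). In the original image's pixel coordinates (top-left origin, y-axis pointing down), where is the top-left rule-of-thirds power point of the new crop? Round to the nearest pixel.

x = 1058 px, y = 255 px

2244/764 > 1/2, so the 1:2 crop keeps the full height 764 and trims width to 764 × 1/2 = 382.00 px.
Left offset = (2244 − 382.00)/2 = 931.00 px; top offset = 0.
Top-left is one-third across and one-third down within the crop:
x = 931.00 + 1 × 382.00/3 ≈ 1058; y = 0.00 + 1 × 764.00/3 ≈ 255.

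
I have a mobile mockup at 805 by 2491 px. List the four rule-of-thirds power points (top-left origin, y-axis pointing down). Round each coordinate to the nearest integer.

One third of 805 is 268.33; one third of 2491 is 830.33.
Vertical third lines at x = 268 and x = 537; horizontal third lines at y = 830 and y = 1661.

(268, 830), (537, 830), (268, 1661), (537, 1661)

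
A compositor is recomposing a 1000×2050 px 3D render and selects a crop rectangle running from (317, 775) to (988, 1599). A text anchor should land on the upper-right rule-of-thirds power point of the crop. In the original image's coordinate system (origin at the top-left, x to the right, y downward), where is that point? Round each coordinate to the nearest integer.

x = 764 px, y = 1050 px

Crop width = 988 − 317 = 671 px; one third is 223.67 px.
Crop height = 1599 − 775 = 824 px; one third is 274.67 px.
The upper-right point is two-thirds across and one-third down within the crop:
x = 317 + 2 × 223.67 ≈ 764; y = 775 + 1 × 274.67 ≈ 1050.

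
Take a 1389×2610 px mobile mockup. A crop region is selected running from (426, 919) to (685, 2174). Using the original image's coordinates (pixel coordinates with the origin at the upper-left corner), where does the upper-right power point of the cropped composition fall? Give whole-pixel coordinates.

(599, 1337)

Crop width = 685 − 426 = 259 px; one third is 86.33 px.
Crop height = 2174 − 919 = 1255 px; one third is 418.33 px.
The upper-right point is two-thirds across and one-third down within the crop:
x = 426 + 2 × 86.33 ≈ 599; y = 919 + 1 × 418.33 ≈ 1337.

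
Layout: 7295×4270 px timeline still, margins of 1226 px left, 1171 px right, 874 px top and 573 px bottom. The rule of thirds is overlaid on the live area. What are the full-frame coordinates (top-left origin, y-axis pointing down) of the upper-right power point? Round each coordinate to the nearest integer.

x = 4491 px, y = 1815 px

Content width = 7295 − 1226 − 1171 = 4898 px; content height = 4270 − 874 − 573 = 2823 px.
Upper-right is two-thirds across and one-third down within the live area.
x = 1226 + 2 × 4898/3 = 1226 + 3265.33 ≈ 4491
y = 874 + 1 × 2823/3 = 874 + 941.00 ≈ 1815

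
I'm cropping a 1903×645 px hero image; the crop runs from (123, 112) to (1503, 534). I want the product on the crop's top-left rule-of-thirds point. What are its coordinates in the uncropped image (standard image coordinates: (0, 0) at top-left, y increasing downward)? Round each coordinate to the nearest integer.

Crop width = 1503 − 123 = 1380 px; one third is 460.00 px.
Crop height = 534 − 112 = 422 px; one third is 140.67 px.
The top-left point is one-third across and one-third down within the crop:
x = 123 + 1 × 460.00 ≈ 583; y = 112 + 1 × 140.67 ≈ 253.

x = 583 px, y = 253 px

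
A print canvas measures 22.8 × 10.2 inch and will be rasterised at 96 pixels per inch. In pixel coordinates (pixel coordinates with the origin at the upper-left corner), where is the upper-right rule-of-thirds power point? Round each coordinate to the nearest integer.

In pixels the canvas is 22.8 × 96 = 2188.8 wide and 10.2 × 96 = 979.2 tall.
The upper-right point is two-thirds across and one-third down:
x = 2 × 2188.8/3 ≈ 1459; y = 1 × 979.2/3 ≈ 326.

x = 1459 px, y = 326 px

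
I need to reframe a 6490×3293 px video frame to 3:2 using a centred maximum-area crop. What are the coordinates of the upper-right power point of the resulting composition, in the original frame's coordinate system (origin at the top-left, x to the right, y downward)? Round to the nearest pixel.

x = 4068 px, y = 1098 px

6490/3293 > 3/2, so the 3:2 crop keeps the full height 3293 and trims width to 3293 × 3/2 = 4939.50 px.
Left offset = (6490 − 4939.50)/2 = 775.25 px; top offset = 0.
Upper-right is two-thirds across and one-third down within the crop:
x = 775.25 + 2 × 4939.50/3 ≈ 4068; y = 0.00 + 1 × 3293.00/3 ≈ 1098.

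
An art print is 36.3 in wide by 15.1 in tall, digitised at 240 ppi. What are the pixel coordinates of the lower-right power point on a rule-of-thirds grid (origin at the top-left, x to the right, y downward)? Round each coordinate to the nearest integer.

(5808, 2416)

In pixels the canvas is 36.3 × 240 = 8712 wide and 15.1 × 240 = 3624 tall.
The lower-right point is two-thirds across and two-thirds down:
x = 2 × 8712/3 ≈ 5808; y = 2 × 3624/3 ≈ 2416.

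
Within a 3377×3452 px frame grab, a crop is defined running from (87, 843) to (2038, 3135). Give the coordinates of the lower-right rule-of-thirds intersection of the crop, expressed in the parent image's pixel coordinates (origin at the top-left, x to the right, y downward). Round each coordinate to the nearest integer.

Crop width = 2038 − 87 = 1951 px; one third is 650.33 px.
Crop height = 3135 − 843 = 2292 px; one third is 764.00 px.
The lower-right point is two-thirds across and two-thirds down within the crop:
x = 87 + 2 × 650.33 ≈ 1388; y = 843 + 2 × 764.00 ≈ 2371.

(1388, 2371)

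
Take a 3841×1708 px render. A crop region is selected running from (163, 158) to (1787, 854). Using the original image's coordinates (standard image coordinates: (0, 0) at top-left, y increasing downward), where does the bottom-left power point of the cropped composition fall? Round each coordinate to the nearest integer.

Crop width = 1787 − 163 = 1624 px; one third is 541.33 px.
Crop height = 854 − 158 = 696 px; one third is 232.00 px.
The bottom-left point is one-third across and two-thirds down within the crop:
x = 163 + 1 × 541.33 ≈ 704; y = 158 + 2 × 232.00 ≈ 622.

(704, 622)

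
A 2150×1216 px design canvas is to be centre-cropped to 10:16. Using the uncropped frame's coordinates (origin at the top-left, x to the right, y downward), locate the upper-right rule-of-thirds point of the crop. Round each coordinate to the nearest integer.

x = 1202 px, y = 405 px

2150/1216 > 10/16, so the 10:16 crop keeps the full height 1216 and trims width to 1216 × 10/16 = 760.00 px.
Left offset = (2150 − 760.00)/2 = 695.00 px; top offset = 0.
Upper-right is two-thirds across and one-third down within the crop:
x = 695.00 + 2 × 760.00/3 ≈ 1202; y = 0.00 + 1 × 1216.00/3 ≈ 405.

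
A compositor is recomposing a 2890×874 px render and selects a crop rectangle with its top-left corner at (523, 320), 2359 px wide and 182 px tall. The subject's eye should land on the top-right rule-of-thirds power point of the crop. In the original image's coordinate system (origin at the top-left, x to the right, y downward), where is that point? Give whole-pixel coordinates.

x = 2096 px, y = 381 px

One third of the crop width 2359 is 786.33 px.
One third of the crop height 182 is 60.67 px.
The top-right point is two-thirds across and one-third down within the crop:
x = 523 + 2 × 786.33 ≈ 2096; y = 320 + 1 × 60.67 ≈ 381.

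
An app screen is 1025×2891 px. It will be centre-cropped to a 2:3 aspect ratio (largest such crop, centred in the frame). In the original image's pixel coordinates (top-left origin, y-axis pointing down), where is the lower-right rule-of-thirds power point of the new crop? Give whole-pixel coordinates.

x = 683 px, y = 1702 px

1025/2891 < 2/3, so the 2:3 crop keeps the full width 1025 and trims height to 1025 × 3/2 = 1537.50 px.
Top offset = (2891 − 1537.50)/2 = 676.75 px; left offset = 0.
Lower-right is two-thirds across and two-thirds down within the crop:
x = 0.00 + 2 × 1025.00/3 ≈ 683; y = 676.75 + 2 × 1537.50/3 ≈ 1702.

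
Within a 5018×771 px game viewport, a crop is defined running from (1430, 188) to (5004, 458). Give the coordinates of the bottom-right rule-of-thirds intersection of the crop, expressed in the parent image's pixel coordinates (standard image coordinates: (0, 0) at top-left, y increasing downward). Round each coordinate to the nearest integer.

(3813, 368)

Crop width = 5004 − 1430 = 3574 px; one third is 1191.33 px.
Crop height = 458 − 188 = 270 px; one third is 90.00 px.
The bottom-right point is two-thirds across and two-thirds down within the crop:
x = 1430 + 2 × 1191.33 ≈ 3813; y = 188 + 2 × 90.00 ≈ 368.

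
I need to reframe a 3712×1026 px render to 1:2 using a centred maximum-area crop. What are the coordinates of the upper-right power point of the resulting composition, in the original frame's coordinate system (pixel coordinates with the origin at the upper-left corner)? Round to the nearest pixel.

3712/1026 > 1/2, so the 1:2 crop keeps the full height 1026 and trims width to 1026 × 1/2 = 513.00 px.
Left offset = (3712 − 513.00)/2 = 1599.50 px; top offset = 0.
Upper-right is two-thirds across and one-third down within the crop:
x = 1599.50 + 2 × 513.00/3 ≈ 1942; y = 0.00 + 1 × 1026.00/3 ≈ 342.

x = 1942 px, y = 342 px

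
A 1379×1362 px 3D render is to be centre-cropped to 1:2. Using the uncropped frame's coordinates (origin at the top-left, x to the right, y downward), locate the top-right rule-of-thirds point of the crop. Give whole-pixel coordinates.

(803, 454)

1379/1362 > 1/2, so the 1:2 crop keeps the full height 1362 and trims width to 1362 × 1/2 = 681.00 px.
Left offset = (1379 − 681.00)/2 = 349.00 px; top offset = 0.
Top-right is two-thirds across and one-third down within the crop:
x = 349.00 + 2 × 681.00/3 ≈ 803; y = 0.00 + 1 × 1362.00/3 ≈ 454.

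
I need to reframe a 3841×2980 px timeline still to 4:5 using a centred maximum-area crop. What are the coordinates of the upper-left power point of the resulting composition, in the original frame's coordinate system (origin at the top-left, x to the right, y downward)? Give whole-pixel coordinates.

x = 1523 px, y = 993 px

3841/2980 > 4/5, so the 4:5 crop keeps the full height 2980 and trims width to 2980 × 4/5 = 2384.00 px.
Left offset = (3841 − 2384.00)/2 = 728.50 px; top offset = 0.
Upper-left is one-third across and one-third down within the crop:
x = 728.50 + 1 × 2384.00/3 ≈ 1523; y = 0.00 + 1 × 2980.00/3 ≈ 993.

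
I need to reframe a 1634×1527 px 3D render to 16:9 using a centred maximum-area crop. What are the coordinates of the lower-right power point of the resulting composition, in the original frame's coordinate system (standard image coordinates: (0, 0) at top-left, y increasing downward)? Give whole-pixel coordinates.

1634/1527 < 16/9, so the 16:9 crop keeps the full width 1634 and trims height to 1634 × 9/16 = 919.12 px.
Top offset = (1527 − 919.12)/2 = 303.94 px; left offset = 0.
Lower-right is two-thirds across and two-thirds down within the crop:
x = 0.00 + 2 × 1634.00/3 ≈ 1089; y = 303.94 + 2 × 919.12/3 ≈ 917.

(1089, 917)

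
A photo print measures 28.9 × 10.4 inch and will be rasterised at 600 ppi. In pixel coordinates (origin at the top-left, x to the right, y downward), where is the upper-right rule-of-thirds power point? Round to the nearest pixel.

x = 11560 px, y = 2080 px

In pixels the canvas is 28.9 × 600 = 17340 wide and 10.4 × 600 = 6240 tall.
The upper-right point is two-thirds across and one-third down:
x = 2 × 17340/3 ≈ 11560; y = 1 × 6240/3 ≈ 2080.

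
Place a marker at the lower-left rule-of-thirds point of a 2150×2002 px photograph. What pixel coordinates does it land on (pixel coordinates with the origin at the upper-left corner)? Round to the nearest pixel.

x = 717 px, y = 1335 px

The lower-left point sits one-third of the way across and two-thirds of the way down.
x = 1 × 2150/3 ≈ 717; y = 2 × 2002/3 ≈ 1335.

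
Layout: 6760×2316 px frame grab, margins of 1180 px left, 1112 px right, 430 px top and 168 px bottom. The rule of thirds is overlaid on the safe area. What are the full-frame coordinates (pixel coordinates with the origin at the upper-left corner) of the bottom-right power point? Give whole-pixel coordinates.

Content width = 6760 − 1180 − 1112 = 4468 px; content height = 2316 − 430 − 168 = 1718 px.
Bottom-right is two-thirds across and two-thirds down within the safe area.
x = 1180 + 2 × 4468/3 = 1180 + 2978.67 ≈ 4159
y = 430 + 2 × 1718/3 = 430 + 1145.33 ≈ 1575

x = 4159 px, y = 1575 px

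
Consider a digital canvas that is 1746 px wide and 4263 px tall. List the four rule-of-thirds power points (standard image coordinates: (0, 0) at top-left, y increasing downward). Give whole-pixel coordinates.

(582, 1421), (1164, 1421), (582, 2842), (1164, 2842)

One third of 1746 is 582; one third of 4263 is 1421.
Vertical third lines at x = 582 and x = 1164; horizontal third lines at y = 1421 and y = 2842.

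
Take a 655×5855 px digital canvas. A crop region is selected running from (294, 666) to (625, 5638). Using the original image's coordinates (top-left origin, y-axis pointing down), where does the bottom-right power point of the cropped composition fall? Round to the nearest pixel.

Crop width = 625 − 294 = 331 px; one third is 110.33 px.
Crop height = 5638 − 666 = 4972 px; one third is 1657.33 px.
The bottom-right point is two-thirds across and two-thirds down within the crop:
x = 294 + 2 × 110.33 ≈ 515; y = 666 + 2 × 1657.33 ≈ 3981.

(515, 3981)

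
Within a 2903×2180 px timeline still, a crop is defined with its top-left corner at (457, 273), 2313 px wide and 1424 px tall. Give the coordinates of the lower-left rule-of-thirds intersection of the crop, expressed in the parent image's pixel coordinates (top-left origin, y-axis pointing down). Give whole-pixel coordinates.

(1228, 1222)

One third of the crop width 2313 is 771.00 px.
One third of the crop height 1424 is 474.67 px.
The lower-left point is one-third across and two-thirds down within the crop:
x = 457 + 1 × 771.00 ≈ 1228; y = 273 + 2 × 474.67 ≈ 1222.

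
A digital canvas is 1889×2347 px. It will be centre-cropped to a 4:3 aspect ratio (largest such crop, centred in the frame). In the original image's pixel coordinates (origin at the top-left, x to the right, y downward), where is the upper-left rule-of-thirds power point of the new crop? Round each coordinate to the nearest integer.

1889/2347 < 4/3, so the 4:3 crop keeps the full width 1889 and trims height to 1889 × 3/4 = 1416.75 px.
Top offset = (2347 − 1416.75)/2 = 465.12 px; left offset = 0.
Upper-left is one-third across and one-third down within the crop:
x = 0.00 + 1 × 1889.00/3 ≈ 630; y = 465.12 + 1 × 1416.75/3 ≈ 937.

(630, 937)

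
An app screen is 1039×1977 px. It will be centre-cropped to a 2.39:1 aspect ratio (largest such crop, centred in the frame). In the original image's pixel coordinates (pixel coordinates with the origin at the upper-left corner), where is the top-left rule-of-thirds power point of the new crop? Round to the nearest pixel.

(346, 916)

1039/1977 < 2.39/1, so the 2.39:1 crop keeps the full width 1039 and trims height to 1039 × 1/2.39 = 434.73 px.
Top offset = (1977 − 434.73)/2 = 771.14 px; left offset = 0.
Top-left is one-third across and one-third down within the crop:
x = 0.00 + 1 × 1039.00/3 ≈ 346; y = 771.14 + 1 × 434.73/3 ≈ 916.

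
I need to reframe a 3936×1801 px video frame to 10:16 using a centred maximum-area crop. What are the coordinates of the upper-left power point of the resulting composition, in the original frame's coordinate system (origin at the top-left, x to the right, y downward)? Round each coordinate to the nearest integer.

x = 1780 px, y = 600 px

3936/1801 > 10/16, so the 10:16 crop keeps the full height 1801 and trims width to 1801 × 10/16 = 1125.62 px.
Left offset = (3936 − 1125.62)/2 = 1405.19 px; top offset = 0.
Upper-left is one-third across and one-third down within the crop:
x = 1405.19 + 1 × 1125.62/3 ≈ 1780; y = 0.00 + 1 × 1801.00/3 ≈ 600.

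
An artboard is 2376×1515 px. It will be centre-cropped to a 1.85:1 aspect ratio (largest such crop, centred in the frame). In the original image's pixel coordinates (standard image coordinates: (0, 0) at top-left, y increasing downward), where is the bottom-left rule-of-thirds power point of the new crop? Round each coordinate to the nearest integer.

2376/1515 < 1.85/1, so the 1.85:1 crop keeps the full width 2376 and trims height to 2376 × 1/1.85 = 1284.32 px.
Top offset = (1515 − 1284.32)/2 = 115.34 px; left offset = 0.
Bottom-left is one-third across and two-thirds down within the crop:
x = 0.00 + 1 × 2376.00/3 ≈ 792; y = 115.34 + 2 × 1284.32/3 ≈ 972.

x = 792 px, y = 972 px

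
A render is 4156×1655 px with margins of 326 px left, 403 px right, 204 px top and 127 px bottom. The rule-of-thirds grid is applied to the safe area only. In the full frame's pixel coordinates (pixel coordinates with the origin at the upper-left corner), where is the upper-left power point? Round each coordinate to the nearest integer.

x = 1468 px, y = 645 px

Content width = 4156 − 326 − 403 = 3427 px; content height = 1655 − 204 − 127 = 1324 px.
Upper-left is one-third across and one-third down within the safe area.
x = 326 + 1 × 3427/3 = 326 + 1142.33 ≈ 1468
y = 204 + 1 × 1324/3 = 204 + 441.33 ≈ 645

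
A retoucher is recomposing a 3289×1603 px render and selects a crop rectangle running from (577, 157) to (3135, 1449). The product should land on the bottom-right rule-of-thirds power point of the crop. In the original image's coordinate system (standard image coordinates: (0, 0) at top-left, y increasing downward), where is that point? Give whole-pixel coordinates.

Crop width = 3135 − 577 = 2558 px; one third is 852.67 px.
Crop height = 1449 − 157 = 1292 px; one third is 430.67 px.
The bottom-right point is two-thirds across and two-thirds down within the crop:
x = 577 + 2 × 852.67 ≈ 2282; y = 157 + 2 × 430.67 ≈ 1018.

x = 2282 px, y = 1018 px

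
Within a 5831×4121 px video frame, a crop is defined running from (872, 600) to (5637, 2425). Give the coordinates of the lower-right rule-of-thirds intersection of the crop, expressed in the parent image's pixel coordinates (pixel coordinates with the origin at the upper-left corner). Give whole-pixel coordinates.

x = 4049 px, y = 1817 px

Crop width = 5637 − 872 = 4765 px; one third is 1588.33 px.
Crop height = 2425 − 600 = 1825 px; one third is 608.33 px.
The lower-right point is two-thirds across and two-thirds down within the crop:
x = 872 + 2 × 1588.33 ≈ 4049; y = 600 + 2 × 608.33 ≈ 1817.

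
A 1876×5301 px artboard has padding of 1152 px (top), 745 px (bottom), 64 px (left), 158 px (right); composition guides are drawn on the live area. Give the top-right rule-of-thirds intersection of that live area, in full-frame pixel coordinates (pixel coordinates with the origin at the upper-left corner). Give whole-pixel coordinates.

x = 1167 px, y = 2287 px

Content width = 1876 − 64 − 158 = 1654 px; content height = 5301 − 1152 − 745 = 3404 px.
Top-right is two-thirds across and one-third down within the live area.
x = 64 + 2 × 1654/3 = 64 + 1102.67 ≈ 1167
y = 1152 + 1 × 3404/3 = 1152 + 1134.67 ≈ 2287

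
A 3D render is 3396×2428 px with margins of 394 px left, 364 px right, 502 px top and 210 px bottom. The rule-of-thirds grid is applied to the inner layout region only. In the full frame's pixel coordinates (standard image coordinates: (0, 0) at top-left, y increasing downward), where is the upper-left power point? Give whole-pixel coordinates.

Content width = 3396 − 394 − 364 = 2638 px; content height = 2428 − 502 − 210 = 1716 px.
Upper-left is one-third across and one-third down within the inner layout region.
x = 394 + 1 × 2638/3 = 394 + 879.33 ≈ 1273
y = 502 + 1 × 1716/3 = 502 + 572.00 ≈ 1074

(1273, 1074)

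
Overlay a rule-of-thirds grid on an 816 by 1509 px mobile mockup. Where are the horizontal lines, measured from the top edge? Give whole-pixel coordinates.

1509 / 3 = 503, so the horizontal lines sit at one and two thirds of 1509.

y = 503 px and y = 1006 px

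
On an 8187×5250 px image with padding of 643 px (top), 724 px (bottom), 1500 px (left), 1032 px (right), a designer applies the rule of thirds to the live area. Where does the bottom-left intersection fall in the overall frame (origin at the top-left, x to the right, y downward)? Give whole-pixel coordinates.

Content width = 8187 − 1500 − 1032 = 5655 px; content height = 5250 − 643 − 724 = 3883 px.
Bottom-left is one-third across and two-thirds down within the live area.
x = 1500 + 1 × 5655/3 = 1500 + 1885.00 ≈ 3385
y = 643 + 2 × 3883/3 = 643 + 2588.67 ≈ 3232

x = 3385 px, y = 3232 px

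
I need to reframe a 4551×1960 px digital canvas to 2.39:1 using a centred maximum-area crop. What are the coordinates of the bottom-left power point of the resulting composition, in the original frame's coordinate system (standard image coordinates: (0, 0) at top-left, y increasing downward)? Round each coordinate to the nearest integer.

x = 1517 px, y = 1297 px

4551/1960 < 2.39/1, so the 2.39:1 crop keeps the full width 4551 and trims height to 4551 × 1/2.39 = 1904.18 px.
Top offset = (1960 − 1904.18)/2 = 27.91 px; left offset = 0.
Bottom-left is one-third across and two-thirds down within the crop:
x = 0.00 + 1 × 4551.00/3 ≈ 1517; y = 27.91 + 2 × 1904.18/3 ≈ 1297.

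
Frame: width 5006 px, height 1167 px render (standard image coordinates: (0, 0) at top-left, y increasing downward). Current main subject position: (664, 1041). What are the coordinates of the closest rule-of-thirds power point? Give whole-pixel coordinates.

x = 1669 px, y = 778 px

Third lines: x ∈ {1669, 3337}, y ∈ {389, 778}.
664 is closer to x = 1669; 1041 is closer to y = 778.
So the nearest intersection is the lower-left power point.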